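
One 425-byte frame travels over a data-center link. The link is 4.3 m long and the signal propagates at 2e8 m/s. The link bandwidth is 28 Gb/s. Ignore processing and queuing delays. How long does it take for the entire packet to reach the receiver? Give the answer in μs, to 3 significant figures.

0.143 μs

L = 425 × 8 = 3400 bits.
Transmission delay = L/R = 3400 / 28000000000 = 0.121429 μs.
Propagation delay = d/s = 4.3 m / 200000000 m/s = 0.0215 μs.
Total = 0.143 μs.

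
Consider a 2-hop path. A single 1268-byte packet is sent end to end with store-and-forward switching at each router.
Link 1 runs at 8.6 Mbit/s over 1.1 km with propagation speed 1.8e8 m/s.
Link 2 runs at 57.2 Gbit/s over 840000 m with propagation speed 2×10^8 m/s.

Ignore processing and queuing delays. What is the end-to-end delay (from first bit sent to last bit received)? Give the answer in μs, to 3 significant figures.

L = 1268 × 8 = 10144 bits.
Transmission delays (L/R per hop): 1179.53, 0.177343 μs; sum = 1179.71 μs.
Propagation delays (d/s per hop): 6.11111, 4200 μs; sum = 4206.11 μs.
End-to-end = 5390 μs.

5390 μs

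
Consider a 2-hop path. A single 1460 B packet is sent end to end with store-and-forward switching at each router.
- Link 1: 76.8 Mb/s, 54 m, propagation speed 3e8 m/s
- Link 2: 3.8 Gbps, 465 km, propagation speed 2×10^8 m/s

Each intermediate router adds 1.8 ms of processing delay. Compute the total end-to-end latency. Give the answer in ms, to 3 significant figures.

4.28 ms

L = 1460 × 8 = 11680 bits.
Transmission delays (L/R per hop): 0.152083, 0.00307368 ms; sum = 0.155157 ms.
Propagation delays (d/s per hop): 0.00018, 2.325 ms; sum = 2.32518 ms.
Processing at 1 router(s): 1 × 1.8 ms = 1.8 ms.
End-to-end = 4.28 ms.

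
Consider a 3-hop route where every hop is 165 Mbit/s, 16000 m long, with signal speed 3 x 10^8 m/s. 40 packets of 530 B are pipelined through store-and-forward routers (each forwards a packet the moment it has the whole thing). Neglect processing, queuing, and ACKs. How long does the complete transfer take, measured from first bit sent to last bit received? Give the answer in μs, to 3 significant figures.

Per-hop transmission t_tx = L/R = 4240/165000000 = 25.697 μs.
Per-hop propagation t_prop = 16000/300000000 = 53.3333 μs.
Pipeline fill: first packet needs 3·t_tx to clear all hops; remaining 39 packets each add one t_tx.
Total = (3+40-1)·t_tx + 3·t_prop = 42·25.697 + 3·53.3333 = 1240 μs.

1240 μs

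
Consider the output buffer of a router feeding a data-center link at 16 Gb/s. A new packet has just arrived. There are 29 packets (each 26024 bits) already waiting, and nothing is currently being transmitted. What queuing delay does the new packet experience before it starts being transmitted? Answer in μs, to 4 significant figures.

Each queued packet: L/R = 26024/16000000000 = 1.6265 μs.
29 queued → 47.1685 μs.
Queuing delay = 47.17 μs.

47.17 μs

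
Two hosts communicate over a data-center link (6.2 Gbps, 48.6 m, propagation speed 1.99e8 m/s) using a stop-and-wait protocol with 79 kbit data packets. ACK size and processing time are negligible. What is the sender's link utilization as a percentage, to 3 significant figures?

t_tx = L/R = 79000/6200000000 = 1.27419e-05 s.
t_prop = 48.6/199000000 = 2.44221e-07 s; RTT = 4.88442e-07 s.
Cycle = t_tx + RTT = 1.32304e-05 s.
Utilization = t_tx / cycle = 1.27419e-05/1.32304e-05 = 96.3 %.

96.3 %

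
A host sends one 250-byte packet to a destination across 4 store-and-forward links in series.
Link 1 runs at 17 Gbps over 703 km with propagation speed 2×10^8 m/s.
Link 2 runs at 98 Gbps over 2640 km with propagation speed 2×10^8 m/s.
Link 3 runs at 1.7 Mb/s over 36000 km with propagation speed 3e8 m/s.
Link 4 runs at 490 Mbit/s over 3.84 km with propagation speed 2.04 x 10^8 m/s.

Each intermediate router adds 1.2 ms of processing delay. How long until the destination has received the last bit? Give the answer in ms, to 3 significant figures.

L = 250 × 8 = 2000 bits.
Transmission delays (L/R per hop): 0.000117647, 2.04082e-05, 1.17647, 0.00408163 ms; sum = 1.18069 ms.
Propagation delays (d/s per hop): 3.515, 13.2, 120, 0.0188235 ms; sum = 136.734 ms.
Processing at 3 router(s): 3 × 1.2 ms = 3.6 ms.
End-to-end = 142 ms.

142 ms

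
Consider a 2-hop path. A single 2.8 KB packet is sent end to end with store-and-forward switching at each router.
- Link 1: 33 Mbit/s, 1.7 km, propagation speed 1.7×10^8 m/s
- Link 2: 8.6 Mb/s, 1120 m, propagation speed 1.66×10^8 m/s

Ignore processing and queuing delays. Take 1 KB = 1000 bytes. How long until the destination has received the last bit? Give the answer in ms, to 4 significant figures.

3.300 ms

L = 22400 bits.
Transmission delays (L/R per hop): 0.678788, 2.60465 ms; sum = 3.28344 ms.
Propagation delays (d/s per hop): 0.01, 0.00674699 ms; sum = 0.016747 ms.
End-to-end = 3.300 ms.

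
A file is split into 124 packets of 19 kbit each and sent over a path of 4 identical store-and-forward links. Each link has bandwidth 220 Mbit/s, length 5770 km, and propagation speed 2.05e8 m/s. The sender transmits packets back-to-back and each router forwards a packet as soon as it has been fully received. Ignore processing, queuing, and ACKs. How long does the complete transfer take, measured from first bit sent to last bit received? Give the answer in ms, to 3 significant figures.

124 ms

Per-hop transmission t_tx = L/R = 19000/220000000 = 0.0863636 ms.
Per-hop propagation t_prop = 5770000/2.05e+08 = 28.1463 ms.
Pipeline fill: first packet needs 4·t_tx to clear all hops; remaining 123 packets each add one t_tx.
Total = (4+124-1)·t_tx + 4·t_prop = 127·0.0863636 + 4·28.1463 = 124 ms.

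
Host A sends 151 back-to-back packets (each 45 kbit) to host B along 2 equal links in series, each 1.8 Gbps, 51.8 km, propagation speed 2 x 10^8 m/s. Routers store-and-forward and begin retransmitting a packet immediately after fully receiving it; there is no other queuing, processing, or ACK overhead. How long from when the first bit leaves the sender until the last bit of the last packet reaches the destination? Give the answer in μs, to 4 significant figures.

4318 μs

Per-hop transmission t_tx = L/R = 45000/1800000000 = 25 μs.
Per-hop propagation t_prop = 51800/200000000 = 259 μs.
Pipeline fill: first packet needs 2·t_tx to clear all hops; remaining 150 packets each add one t_tx.
Total = (2+151-1)·t_tx + 2·t_prop = 152·25 + 2·259 = 4318 μs.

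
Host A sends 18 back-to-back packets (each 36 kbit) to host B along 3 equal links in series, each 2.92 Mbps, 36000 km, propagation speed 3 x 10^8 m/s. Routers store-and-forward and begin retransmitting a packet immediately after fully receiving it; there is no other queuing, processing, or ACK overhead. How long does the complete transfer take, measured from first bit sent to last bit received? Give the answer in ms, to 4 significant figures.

606.6 ms

Per-hop transmission t_tx = L/R = 36000/2920000 = 12.3288 ms.
Per-hop propagation t_prop = 36000000/300000000 = 120 ms.
Pipeline fill: first packet needs 3·t_tx to clear all hops; remaining 17 packets each add one t_tx.
Total = (3+18-1)·t_tx + 3·t_prop = 20·12.3288 + 3·120 = 606.6 ms.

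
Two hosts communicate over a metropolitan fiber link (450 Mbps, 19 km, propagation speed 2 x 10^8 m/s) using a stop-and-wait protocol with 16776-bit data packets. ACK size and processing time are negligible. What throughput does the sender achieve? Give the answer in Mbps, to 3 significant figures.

73.8 Mbps

t_tx = L/R = 16776/450000000 = 3.728e-05 s.
t_prop = 19000/200000000 = 9.5e-05 s; RTT = 0.00019 s.
Cycle = t_tx + RTT = 0.00022728 s.
Throughput = L / cycle = 16776 / 0.00022728 = 73.8 Mbps.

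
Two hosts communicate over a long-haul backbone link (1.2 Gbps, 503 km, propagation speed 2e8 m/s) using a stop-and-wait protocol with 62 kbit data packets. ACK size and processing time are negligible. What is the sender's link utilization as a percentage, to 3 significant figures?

t_tx = L/R = 62000/1200000000 = 5.16667e-05 s.
t_prop = 503000/200000000 = 0.002515 s; RTT = 0.00503 s.
Cycle = t_tx + RTT = 0.00508167 s.
Utilization = t_tx / cycle = 5.16667e-05/0.00508167 = 1.02 %.

1.02 %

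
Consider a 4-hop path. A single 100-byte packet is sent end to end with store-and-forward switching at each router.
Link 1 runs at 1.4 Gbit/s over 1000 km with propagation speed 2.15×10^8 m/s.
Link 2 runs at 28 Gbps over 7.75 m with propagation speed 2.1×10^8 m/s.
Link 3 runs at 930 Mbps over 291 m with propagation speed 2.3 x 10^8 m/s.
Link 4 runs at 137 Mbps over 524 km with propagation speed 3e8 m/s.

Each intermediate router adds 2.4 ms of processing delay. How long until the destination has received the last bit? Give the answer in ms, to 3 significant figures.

13.6 ms

L = 100 × 8 = 800 bits.
Transmission delays (L/R per hop): 0.000571429, 2.85714e-05, 0.000860215, 0.00583942 ms; sum = 0.00729963 ms.
Propagation delays (d/s per hop): 4.65116, 3.69048e-05, 0.00126522, 1.74667 ms; sum = 6.39913 ms.
Processing at 3 router(s): 3 × 2.4 ms = 7.2 ms.
End-to-end = 13.6 ms.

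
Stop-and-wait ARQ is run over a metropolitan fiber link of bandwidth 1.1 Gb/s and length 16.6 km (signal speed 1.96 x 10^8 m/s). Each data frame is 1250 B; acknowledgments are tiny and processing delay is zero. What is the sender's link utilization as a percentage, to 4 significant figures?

5.094 %

t_tx = L/R = 10000/1100000000 = 9.09091e-06 s.
t_prop = 16600/196000000 = 8.46939e-05 s; RTT = 0.000169388 s.
Cycle = t_tx + RTT = 0.000178479 s.
Utilization = t_tx / cycle = 9.09091e-06/0.000178479 = 5.094 %.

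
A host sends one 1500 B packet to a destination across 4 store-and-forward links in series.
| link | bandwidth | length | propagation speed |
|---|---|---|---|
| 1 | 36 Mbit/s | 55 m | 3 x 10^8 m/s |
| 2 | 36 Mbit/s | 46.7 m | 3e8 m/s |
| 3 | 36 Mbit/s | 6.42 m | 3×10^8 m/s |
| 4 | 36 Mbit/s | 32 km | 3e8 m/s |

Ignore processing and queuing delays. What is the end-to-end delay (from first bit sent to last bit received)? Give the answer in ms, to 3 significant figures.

1.44 ms

L = 1500 × 8 = 12000 bits.
Transmission delay per hop = L/R = 12000/36000000 = 0.333333 ms; 4 hops → 1.33333 ms.
Propagation delays (d/s per hop): 0.000183333, 0.000155667, 2.14e-05, 0.106667 ms; sum = 0.107027 ms.
End-to-end = 1.44 ms.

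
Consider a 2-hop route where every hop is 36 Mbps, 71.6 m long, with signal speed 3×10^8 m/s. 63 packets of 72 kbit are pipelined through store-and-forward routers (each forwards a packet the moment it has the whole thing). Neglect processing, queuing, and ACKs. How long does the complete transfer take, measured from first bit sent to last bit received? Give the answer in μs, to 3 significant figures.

Per-hop transmission t_tx = L/R = 72000/36000000 = 2000 μs.
Per-hop propagation t_prop = 71.6/300000000 = 0.238667 μs.
Pipeline fill: first packet needs 2·t_tx to clear all hops; remaining 62 packets each add one t_tx.
Total = (2+63-1)·t_tx + 2·t_prop = 64·2000 + 2·0.238667 = 128000 μs.

128000 μs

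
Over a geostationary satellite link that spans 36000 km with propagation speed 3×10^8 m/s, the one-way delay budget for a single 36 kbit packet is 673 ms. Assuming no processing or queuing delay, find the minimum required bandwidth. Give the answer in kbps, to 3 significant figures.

65.1 kbps

Propagation delay = 36000000 / 300000000 = 120 ms.
Transmission budget = 673 − 120 = 553 ms.
R ≥ L / t_tx = 36000 bits / 0.553 s = 65.1 kbps.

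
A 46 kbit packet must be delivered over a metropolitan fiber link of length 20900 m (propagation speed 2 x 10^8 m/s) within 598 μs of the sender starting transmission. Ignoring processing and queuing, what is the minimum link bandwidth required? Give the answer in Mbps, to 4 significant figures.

93.21 Mbps

Propagation delay = 20900 / 200000000 = 104.5 μs.
Transmission budget = 598 − 104.5 = 493.5 μs.
R ≥ L / t_tx = 46000 bits / 0.0004935 s = 93.21 Mbps.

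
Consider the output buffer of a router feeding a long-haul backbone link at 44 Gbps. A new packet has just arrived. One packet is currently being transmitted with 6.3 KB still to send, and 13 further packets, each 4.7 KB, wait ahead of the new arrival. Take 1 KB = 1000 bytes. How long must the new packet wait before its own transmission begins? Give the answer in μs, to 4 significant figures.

Each queued packet: L/R = 37600/44000000000 = 0.854545 μs.
13 queued → 11.1091 μs.
Plus remaining 50400 bits of current packet: 1.14545 μs.
Queuing delay = 12.25 μs.

12.25 μs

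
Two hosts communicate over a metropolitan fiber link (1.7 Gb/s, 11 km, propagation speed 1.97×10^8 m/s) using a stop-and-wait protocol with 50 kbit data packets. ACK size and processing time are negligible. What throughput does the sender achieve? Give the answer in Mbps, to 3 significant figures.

354 Mbps

t_tx = L/R = 50000/1700000000 = 2.94118e-05 s.
t_prop = 11000/197000000 = 5.58376e-05 s; RTT = 0.000111675 s.
Cycle = t_tx + RTT = 0.000141087 s.
Throughput = L / cycle = 50000 / 0.000141087 = 354 Mbps.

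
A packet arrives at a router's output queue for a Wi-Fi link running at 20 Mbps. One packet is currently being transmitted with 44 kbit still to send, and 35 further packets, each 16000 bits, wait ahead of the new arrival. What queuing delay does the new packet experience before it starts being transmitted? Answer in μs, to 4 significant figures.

30200 μs

Each queued packet: L/R = 16000/20000000 = 800 μs.
35 queued → 28000 μs.
Plus remaining 44000 bits of current packet: 2200 μs.
Queuing delay = 30200 μs.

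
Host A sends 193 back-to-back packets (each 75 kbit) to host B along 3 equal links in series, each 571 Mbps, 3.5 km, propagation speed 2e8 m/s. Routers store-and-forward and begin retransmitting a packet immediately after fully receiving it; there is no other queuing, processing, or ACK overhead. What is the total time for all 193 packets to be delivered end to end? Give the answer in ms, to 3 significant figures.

25.7 ms

Per-hop transmission t_tx = L/R = 75000/571000000 = 0.131349 ms.
Per-hop propagation t_prop = 3500/200000000 = 0.0175 ms.
Pipeline fill: first packet needs 3·t_tx to clear all hops; remaining 192 packets each add one t_tx.
Total = (3+193-1)·t_tx + 3·t_prop = 195·0.131349 + 3·0.0175 = 25.7 ms.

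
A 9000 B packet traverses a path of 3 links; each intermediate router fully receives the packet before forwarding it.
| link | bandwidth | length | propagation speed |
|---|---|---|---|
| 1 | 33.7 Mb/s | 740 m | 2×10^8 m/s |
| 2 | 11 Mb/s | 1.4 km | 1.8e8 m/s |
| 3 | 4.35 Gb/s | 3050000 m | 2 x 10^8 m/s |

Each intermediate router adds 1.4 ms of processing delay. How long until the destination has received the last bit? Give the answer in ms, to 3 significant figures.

L = 9000 × 8 = 72000 bits.
Transmission delays (L/R per hop): 2.1365, 6.54545, 0.0165517 ms; sum = 8.6985 ms.
Propagation delays (d/s per hop): 0.0037, 0.00777778, 15.25 ms; sum = 15.2615 ms.
Processing at 2 router(s): 2 × 1.4 ms = 2.8 ms.
End-to-end = 26.8 ms.

26.8 ms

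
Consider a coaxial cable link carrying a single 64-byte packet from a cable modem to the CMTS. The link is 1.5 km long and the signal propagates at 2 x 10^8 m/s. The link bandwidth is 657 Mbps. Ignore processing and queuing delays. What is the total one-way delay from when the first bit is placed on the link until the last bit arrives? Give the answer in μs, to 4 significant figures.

L = 64 × 8 = 512 bits.
Transmission delay = L/R = 512 / 657000000 = 0.7793 μs.
Propagation delay = d/s = 1500 m / 200000000 m/s = 7.5 μs.
Total = 8.279 μs.

8.279 μs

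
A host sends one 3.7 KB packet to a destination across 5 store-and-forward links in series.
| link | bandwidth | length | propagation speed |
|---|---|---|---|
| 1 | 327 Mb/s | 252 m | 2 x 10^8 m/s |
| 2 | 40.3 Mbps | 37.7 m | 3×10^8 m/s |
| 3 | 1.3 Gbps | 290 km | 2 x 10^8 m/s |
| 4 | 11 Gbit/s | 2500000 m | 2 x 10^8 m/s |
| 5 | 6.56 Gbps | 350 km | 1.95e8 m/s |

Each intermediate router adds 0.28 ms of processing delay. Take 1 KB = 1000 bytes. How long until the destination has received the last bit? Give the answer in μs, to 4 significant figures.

17720 μs

L = 29600 bits.
Transmission delays (L/R per hop): 90.5199, 734.491, 22.7692, 2.69091, 4.5122 μs; sum = 854.984 μs.
Propagation delays (d/s per hop): 1.26, 0.125667, 1450, 12500, 1794.87 μs; sum = 15746.3 μs.
Processing at 4 router(s): 4 × 0.28 ms = 1120 μs.
End-to-end = 17720 μs.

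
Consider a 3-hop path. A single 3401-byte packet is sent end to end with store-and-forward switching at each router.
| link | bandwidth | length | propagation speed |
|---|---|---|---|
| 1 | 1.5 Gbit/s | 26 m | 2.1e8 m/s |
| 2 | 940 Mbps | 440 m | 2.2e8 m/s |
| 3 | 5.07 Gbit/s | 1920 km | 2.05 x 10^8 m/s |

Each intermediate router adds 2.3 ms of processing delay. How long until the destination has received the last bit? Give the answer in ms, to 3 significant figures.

L = 3401 × 8 = 27208 bits.
Transmission delays (L/R per hop): 0.0181387, 0.0289447, 0.00536647 ms; sum = 0.0524498 ms.
Propagation delays (d/s per hop): 0.00012381, 0.002, 9.36585 ms; sum = 9.36798 ms.
Processing at 2 router(s): 2 × 2.3 ms = 4.6 ms.
End-to-end = 14.0 ms.

14.0 ms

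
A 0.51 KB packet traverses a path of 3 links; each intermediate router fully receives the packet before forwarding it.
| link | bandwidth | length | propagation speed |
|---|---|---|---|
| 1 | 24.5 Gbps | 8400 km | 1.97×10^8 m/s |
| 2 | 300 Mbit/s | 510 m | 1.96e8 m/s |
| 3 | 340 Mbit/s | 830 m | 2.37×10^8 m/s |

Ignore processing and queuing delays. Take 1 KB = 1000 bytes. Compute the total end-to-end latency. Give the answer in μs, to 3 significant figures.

42700 μs

L = 4080 bits.
Transmission delays (L/R per hop): 0.166531, 13.6, 12 μs; sum = 25.7665 μs.
Propagation delays (d/s per hop): 42639.6, 2.60204, 3.50211 μs; sum = 42645.7 μs.
End-to-end = 42700 μs.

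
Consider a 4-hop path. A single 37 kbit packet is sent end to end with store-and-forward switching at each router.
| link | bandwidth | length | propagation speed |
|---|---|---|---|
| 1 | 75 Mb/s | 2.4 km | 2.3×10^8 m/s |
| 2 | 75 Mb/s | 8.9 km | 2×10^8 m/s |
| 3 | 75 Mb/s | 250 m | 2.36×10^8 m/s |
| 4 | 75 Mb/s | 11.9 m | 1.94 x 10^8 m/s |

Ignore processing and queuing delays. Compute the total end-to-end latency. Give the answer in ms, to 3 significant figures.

2.03 ms

L = 37000 bits.
Transmission delay per hop = L/R = 37000/75000000 = 0.493333 ms; 4 hops → 1.97333 ms.
Propagation delays (d/s per hop): 0.0104348, 0.0445, 0.00105932, 6.13402e-05 ms; sum = 0.0560554 ms.
End-to-end = 2.03 ms.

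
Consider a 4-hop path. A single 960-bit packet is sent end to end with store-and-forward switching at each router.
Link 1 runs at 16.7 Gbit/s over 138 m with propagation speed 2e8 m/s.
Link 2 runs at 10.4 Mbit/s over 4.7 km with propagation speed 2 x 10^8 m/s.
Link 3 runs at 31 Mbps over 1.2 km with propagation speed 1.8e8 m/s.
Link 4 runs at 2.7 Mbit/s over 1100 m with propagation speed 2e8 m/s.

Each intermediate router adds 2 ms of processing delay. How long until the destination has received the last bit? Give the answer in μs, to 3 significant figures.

6520 μs

Transmission delays (L/R per hop): 0.057485, 92.3077, 30.9677, 355.556 μs; sum = 478.888 μs.
Propagation delays (d/s per hop): 0.69, 23.5, 6.66667, 5.5 μs; sum = 36.3567 μs.
Processing at 3 router(s): 3 × 2 ms = 6000 μs.
End-to-end = 6520 μs.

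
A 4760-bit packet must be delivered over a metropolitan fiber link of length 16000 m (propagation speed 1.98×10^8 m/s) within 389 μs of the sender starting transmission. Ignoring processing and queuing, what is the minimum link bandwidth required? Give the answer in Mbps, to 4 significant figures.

15.44 Mbps

Propagation delay = 16000 / 198000000 = 80.8081 μs.
Transmission budget = 389 − 80.8081 = 308.192 μs.
R ≥ L / t_tx = 4760 bits / 0.000308192 s = 15.44 Mbps.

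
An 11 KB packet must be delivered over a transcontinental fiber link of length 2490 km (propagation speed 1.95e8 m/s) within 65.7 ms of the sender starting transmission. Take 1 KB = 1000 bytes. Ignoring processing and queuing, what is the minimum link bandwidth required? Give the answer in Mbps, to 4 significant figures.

L = 88000 bits.
Propagation delay = 2490000 / 195000000 = 12.7692 ms.
Transmission budget = 65.7 − 12.7692 = 52.9308 ms.
R ≥ L / t_tx = 88000 bits / 0.0529308 s = 1.663 Mbps.

1.663 Mbps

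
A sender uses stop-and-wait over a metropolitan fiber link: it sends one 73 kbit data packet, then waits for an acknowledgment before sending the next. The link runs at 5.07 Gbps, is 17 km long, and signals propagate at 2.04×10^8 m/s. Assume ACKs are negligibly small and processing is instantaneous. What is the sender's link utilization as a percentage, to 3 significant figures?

t_tx = L/R = 73000/5070000000 = 1.43984e-05 s.
t_prop = 17000/204000000 = 8.33333e-05 s; RTT = 0.000166667 s.
Cycle = t_tx + RTT = 0.000181065 s.
Utilization = t_tx / cycle = 1.43984e-05/0.000181065 = 7.95 %.

7.95 %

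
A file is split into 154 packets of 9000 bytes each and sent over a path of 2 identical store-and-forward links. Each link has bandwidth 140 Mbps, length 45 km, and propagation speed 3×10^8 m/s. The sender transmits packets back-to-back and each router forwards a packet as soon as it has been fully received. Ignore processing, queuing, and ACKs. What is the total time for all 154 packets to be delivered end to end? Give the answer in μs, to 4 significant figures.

Per-hop transmission t_tx = L/R = 72000/140000000 = 514.286 μs.
Per-hop propagation t_prop = 45000/300000000 = 150 μs.
Pipeline fill: first packet needs 2·t_tx to clear all hops; remaining 153 packets each add one t_tx.
Total = (2+154-1)·t_tx + 2·t_prop = 155·514.286 + 2·150 = 80010 μs.

80010 μs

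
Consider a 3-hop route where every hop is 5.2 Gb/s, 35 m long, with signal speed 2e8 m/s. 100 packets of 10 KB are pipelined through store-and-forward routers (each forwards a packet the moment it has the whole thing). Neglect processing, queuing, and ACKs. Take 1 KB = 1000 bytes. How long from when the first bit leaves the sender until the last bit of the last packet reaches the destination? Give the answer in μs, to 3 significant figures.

1570 μs

Per-hop transmission t_tx = L/R = 80000/5200000000 = 15.3846 μs.
Per-hop propagation t_prop = 35/200000000 = 0.175 μs.
Pipeline fill: first packet needs 3·t_tx to clear all hops; remaining 99 packets each add one t_tx.
Total = (3+100-1)·t_tx + 3·t_prop = 102·15.3846 + 3·0.175 = 1570 μs.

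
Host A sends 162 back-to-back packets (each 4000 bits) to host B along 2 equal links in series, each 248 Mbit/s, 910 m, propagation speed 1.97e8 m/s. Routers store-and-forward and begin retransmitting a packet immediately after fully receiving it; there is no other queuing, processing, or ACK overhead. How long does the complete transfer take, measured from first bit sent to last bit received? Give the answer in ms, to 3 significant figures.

2.64 ms

Per-hop transmission t_tx = L/R = 4000/248000000 = 0.016129 ms.
Per-hop propagation t_prop = 910/197000000 = 0.00461929 ms.
Pipeline fill: first packet needs 2·t_tx to clear all hops; remaining 161 packets each add one t_tx.
Total = (2+162-1)·t_tx + 2·t_prop = 163·0.016129 + 2·0.00461929 = 2.64 ms.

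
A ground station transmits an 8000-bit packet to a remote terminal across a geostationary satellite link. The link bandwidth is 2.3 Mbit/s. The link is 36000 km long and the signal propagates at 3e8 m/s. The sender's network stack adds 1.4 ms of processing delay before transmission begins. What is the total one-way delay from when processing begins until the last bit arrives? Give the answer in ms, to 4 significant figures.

Transmission delay = L/R = 8000 / 2300000 = 3.47826 ms.
Propagation delay = d/s = 36000000 m / 300000000 m/s = 120 ms.
Plus processing delay 1.4 ms = 1.4 ms.
Total = 124.9 ms.

124.9 ms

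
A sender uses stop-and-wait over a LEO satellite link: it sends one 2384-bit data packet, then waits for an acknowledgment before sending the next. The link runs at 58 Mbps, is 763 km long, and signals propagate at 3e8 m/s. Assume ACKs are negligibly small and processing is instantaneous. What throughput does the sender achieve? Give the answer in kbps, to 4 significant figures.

464.9 kbps

t_tx = L/R = 2384/58000000 = 4.11034e-05 s.
t_prop = 763000/300000000 = 0.00254333 s; RTT = 0.00508667 s.
Cycle = t_tx + RTT = 0.00512777 s.
Throughput = L / cycle = 2384 / 0.00512777 = 464.9 kbps.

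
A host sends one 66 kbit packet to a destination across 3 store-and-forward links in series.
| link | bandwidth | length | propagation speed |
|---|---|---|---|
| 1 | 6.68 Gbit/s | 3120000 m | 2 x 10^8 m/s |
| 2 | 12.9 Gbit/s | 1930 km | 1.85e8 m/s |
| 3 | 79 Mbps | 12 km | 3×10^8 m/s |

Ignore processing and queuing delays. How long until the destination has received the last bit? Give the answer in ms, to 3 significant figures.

L = 66000 bits.
Transmission delays (L/R per hop): 0.00988024, 0.00511628, 0.835443 ms; sum = 0.85044 ms.
Propagation delays (d/s per hop): 15.6, 10.4324, 0.04 ms; sum = 26.0724 ms.
End-to-end = 26.9 ms.

26.9 ms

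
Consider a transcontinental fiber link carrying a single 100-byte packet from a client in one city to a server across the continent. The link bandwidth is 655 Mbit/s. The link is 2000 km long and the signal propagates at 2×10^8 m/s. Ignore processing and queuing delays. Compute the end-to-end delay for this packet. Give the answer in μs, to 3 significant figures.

10000 μs

L = 100 × 8 = 800 bits.
Transmission delay = L/R = 800 / 655000000 = 1.22137 μs.
Propagation delay = d/s = 2000000 m / 200000000 m/s = 10000 μs.
Total = 10000 μs.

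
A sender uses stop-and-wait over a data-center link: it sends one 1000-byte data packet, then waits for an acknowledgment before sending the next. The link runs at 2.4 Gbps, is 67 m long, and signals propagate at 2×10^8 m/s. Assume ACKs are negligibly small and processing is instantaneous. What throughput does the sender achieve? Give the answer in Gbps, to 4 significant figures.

1.998 Gbps

t_tx = L/R = 8000/2400000000 = 3.33333e-06 s.
t_prop = 67/200000000 = 3.35e-07 s; RTT = 6.7e-07 s.
Cycle = t_tx + RTT = 4.00333e-06 s.
Throughput = L / cycle = 8000 / 4.00333e-06 = 1.998 Gbps.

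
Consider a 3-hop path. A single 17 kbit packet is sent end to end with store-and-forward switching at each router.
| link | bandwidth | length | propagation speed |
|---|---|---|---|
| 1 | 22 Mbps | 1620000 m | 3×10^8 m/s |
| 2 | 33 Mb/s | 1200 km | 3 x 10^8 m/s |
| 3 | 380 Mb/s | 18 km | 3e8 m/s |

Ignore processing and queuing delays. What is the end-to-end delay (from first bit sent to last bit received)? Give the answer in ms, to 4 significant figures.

L = 17000 bits.
Transmission delays (L/R per hop): 0.772727, 0.515152, 0.0447368 ms; sum = 1.33262 ms.
Propagation delays (d/s per hop): 5.4, 4, 0.06 ms; sum = 9.46 ms.
End-to-end = 10.79 ms.

10.79 ms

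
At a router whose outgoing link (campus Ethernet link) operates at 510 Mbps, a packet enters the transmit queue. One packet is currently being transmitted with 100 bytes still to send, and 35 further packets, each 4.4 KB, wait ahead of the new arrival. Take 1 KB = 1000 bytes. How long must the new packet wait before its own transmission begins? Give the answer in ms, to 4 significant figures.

2.417 ms

Each queued packet: L/R = 35200/510000000 = 0.0690196 ms.
35 queued → 2.41569 ms.
Plus remaining 800 bits of current packet: 0.00156863 ms.
Queuing delay = 2.417 ms.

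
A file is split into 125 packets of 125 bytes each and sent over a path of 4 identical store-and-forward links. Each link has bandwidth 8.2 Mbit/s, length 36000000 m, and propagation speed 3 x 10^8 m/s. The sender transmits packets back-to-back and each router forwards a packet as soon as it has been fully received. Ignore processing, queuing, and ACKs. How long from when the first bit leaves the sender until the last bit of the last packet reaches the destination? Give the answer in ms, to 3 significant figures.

496 ms

Per-hop transmission t_tx = L/R = 1000/8.2e+06 = 0.121951 ms.
Per-hop propagation t_prop = 36000000/300000000 = 120 ms.
Pipeline fill: first packet needs 4·t_tx to clear all hops; remaining 124 packets each add one t_tx.
Total = (4+125-1)·t_tx + 4·t_prop = 128·0.121951 + 4·120 = 496 ms.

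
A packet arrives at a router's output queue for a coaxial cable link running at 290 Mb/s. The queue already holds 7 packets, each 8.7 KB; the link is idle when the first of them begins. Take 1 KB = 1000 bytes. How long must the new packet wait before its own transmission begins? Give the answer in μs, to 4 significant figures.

Each queued packet: L/R = 69600/290000000 = 240 μs.
7 queued → 1680 μs.
Queuing delay = 1680 μs.

1680 μs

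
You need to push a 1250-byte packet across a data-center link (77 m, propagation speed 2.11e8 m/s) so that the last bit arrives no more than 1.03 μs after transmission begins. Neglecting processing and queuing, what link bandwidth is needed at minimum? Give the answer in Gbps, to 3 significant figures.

L = 10000 bits.
Propagation delay = 77 / 211000000 = 0.364929 μs.
Transmission budget = 1.03 − 0.364929 = 0.665071 μs.
R ≥ L / t_tx = 10000 bits / 6.65071e-07 s = 15.0 Gbps.

15.0 Gbps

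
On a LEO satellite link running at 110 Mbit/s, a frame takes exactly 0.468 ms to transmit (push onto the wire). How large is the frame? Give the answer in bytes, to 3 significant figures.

L = R × t_tx = 110000000 b/s × 0.000468 s = 51480 bits.
In bytes: 51480 / 8 = 6440 bytes.

6440 bytes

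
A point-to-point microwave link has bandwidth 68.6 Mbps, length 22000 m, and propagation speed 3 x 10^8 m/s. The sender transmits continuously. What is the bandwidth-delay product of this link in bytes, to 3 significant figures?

629 bytes

Propagation delay = 22000 / 300000000 = 7.33333e-05 s.
BDP = R × t_prop = 68600000 × 7.33333e-05 = 5030.67 bits.
In bytes: 5030.67/8 = 629 bytes.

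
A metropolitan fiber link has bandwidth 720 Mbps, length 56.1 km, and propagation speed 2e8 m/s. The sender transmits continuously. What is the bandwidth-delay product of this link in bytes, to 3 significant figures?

Propagation delay = 56100 / 200000000 = 0.0002805 s.
BDP = R × t_prop = 720000000 × 0.0002805 = 201960 bits.
In bytes: 201960/8 = 25200 bytes.

25200 bytes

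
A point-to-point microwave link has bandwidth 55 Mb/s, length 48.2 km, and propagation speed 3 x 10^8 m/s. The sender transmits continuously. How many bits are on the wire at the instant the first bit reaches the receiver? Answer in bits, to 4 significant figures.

8837 bits

Propagation delay = 48200 / 300000000 = 0.000160667 s.
BDP = R × t_prop = 55000000 × 0.000160667 = 8836.67 bits.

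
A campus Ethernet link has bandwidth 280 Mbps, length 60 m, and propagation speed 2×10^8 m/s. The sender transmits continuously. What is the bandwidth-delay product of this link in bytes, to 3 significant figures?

Propagation delay = 60 / 200000000 = 3e-07 s.
BDP = R × t_prop = 280000000 × 3e-07 = 84 bits.
In bytes: 84/8 = 10.5 bytes.

10.5 bytes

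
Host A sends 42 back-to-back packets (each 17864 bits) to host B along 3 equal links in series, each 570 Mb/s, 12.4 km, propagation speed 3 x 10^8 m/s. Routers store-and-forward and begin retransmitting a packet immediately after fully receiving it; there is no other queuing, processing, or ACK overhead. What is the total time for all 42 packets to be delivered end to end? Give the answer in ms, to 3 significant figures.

Per-hop transmission t_tx = L/R = 17864/570000000 = 0.0313404 ms.
Per-hop propagation t_prop = 12400/300000000 = 0.0413333 ms.
Pipeline fill: first packet needs 3·t_tx to clear all hops; remaining 41 packets each add one t_tx.
Total = (3+42-1)·t_tx + 3·t_prop = 44·0.0313404 + 3·0.0413333 = 1.50 ms.

1.50 ms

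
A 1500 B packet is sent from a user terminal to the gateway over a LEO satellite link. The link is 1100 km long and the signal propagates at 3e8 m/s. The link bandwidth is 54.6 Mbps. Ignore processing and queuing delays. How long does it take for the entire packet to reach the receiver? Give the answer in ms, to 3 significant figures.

3.89 ms

L = 1500 × 8 = 12000 bits.
Transmission delay = L/R = 12000 / 54600000 = 0.21978 ms.
Propagation delay = d/s = 1100000 m / 300000000 m/s = 3.66667 ms.
Total = 3.89 ms.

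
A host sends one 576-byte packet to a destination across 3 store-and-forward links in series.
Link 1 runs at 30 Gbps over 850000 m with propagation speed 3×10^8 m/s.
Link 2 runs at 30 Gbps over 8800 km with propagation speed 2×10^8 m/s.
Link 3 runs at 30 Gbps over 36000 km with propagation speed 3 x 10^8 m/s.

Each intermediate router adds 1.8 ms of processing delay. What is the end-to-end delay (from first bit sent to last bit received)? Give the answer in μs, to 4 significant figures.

L = 576 × 8 = 4608 bits.
Transmission delay per hop = L/R = 4608/30000000000 = 0.1536 μs; 3 hops → 0.4608 μs.
Propagation delays (d/s per hop): 2833.33, 44000, 120000 μs; sum = 166833 μs.
Processing at 2 router(s): 2 × 1.8 ms = 3600 μs.
End-to-end = 170400 μs.

170400 μs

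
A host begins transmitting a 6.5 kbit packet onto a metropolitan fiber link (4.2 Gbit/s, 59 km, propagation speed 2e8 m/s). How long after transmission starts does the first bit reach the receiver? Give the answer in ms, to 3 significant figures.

First bit experiences only propagation delay: d/s = 59000/200000000 = 0.295 ms.

0.295 ms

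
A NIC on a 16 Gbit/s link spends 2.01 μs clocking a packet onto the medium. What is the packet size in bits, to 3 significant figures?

32200 bits

L = R × t_tx = 16000000000 b/s × 2.01e-06 s = 32160 bits.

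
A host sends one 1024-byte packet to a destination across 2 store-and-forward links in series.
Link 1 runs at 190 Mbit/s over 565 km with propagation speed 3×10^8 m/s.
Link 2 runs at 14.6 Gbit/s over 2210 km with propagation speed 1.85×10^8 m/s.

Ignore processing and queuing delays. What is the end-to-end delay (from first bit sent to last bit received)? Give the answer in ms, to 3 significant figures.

13.9 ms

L = 1024 × 8 = 8192 bits.
Transmission delays (L/R per hop): 0.0431158, 0.000561096 ms; sum = 0.0436769 ms.
Propagation delays (d/s per hop): 1.88333, 11.9459 ms; sum = 13.8293 ms.
End-to-end = 13.9 ms.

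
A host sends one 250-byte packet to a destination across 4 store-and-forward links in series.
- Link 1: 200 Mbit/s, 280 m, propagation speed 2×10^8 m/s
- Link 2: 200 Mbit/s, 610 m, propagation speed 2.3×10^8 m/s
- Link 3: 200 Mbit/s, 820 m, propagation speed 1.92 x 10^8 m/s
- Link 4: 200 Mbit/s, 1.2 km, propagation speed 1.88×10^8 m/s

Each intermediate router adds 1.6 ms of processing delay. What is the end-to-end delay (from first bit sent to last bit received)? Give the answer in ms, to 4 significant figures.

L = 250 × 8 = 2000 bits.
Transmission delay per hop = L/R = 2000/200000000 = 0.01 ms; 4 hops → 0.04 ms.
Propagation delays (d/s per hop): 0.0014, 0.00265217, 0.00427083, 0.00638298 ms; sum = 0.014706 ms.
Processing at 3 router(s): 3 × 1.6 ms = 4.8 ms.
End-to-end = 4.855 ms.

4.855 ms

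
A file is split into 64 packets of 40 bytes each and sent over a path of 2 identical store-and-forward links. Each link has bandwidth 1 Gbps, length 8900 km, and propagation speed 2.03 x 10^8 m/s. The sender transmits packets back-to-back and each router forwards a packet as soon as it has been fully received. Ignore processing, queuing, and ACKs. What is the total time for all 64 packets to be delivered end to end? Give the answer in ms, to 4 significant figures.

87.71 ms

Per-hop transmission t_tx = L/R = 320/1000000000 = 0.00032 ms.
Per-hop propagation t_prop = 8900000/2.03e+08 = 43.8424 ms.
Pipeline fill: first packet needs 2·t_tx to clear all hops; remaining 63 packets each add one t_tx.
Total = (2+64-1)·t_tx + 2·t_prop = 65·0.00032 + 2·43.8424 = 87.71 ms.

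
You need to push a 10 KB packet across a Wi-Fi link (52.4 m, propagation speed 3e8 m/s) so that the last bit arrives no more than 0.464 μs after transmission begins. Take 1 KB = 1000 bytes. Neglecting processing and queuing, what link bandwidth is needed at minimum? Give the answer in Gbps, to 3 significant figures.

276 Gbps

L = 80000 bits.
Propagation delay = 52.4 / 300000000 = 0.174667 μs.
Transmission budget = 0.464 − 0.174667 = 0.289333 μs.
R ≥ L / t_tx = 80000 bits / 2.89333e-07 s = 276 Gbps.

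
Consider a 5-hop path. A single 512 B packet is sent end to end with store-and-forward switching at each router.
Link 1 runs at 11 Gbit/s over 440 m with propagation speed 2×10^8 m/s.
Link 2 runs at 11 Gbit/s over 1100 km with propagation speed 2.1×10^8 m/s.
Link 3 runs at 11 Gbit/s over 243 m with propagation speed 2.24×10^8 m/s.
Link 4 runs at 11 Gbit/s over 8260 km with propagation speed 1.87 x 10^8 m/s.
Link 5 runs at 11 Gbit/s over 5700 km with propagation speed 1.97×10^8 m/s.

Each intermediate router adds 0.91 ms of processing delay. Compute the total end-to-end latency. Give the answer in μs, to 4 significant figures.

L = 512 × 8 = 4096 bits.
Transmission delay per hop = L/R = 4096/11000000000 = 0.372364 μs; 5 hops → 1.86182 μs.
Propagation delays (d/s per hop): 2.2, 5238.1, 1.08482, 44171.1, 28934 μs; sum = 78346.5 μs.
Processing at 4 router(s): 4 × 0.91 ms = 3640 μs.
End-to-end = 81990 μs.

81990 μs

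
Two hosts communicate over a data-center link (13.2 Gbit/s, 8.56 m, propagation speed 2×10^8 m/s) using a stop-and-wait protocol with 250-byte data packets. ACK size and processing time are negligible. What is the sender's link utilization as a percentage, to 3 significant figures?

t_tx = L/R = 2000/13200000000 = 1.51515e-07 s.
t_prop = 8.56/200000000 = 4.28e-08 s; RTT = 8.56e-08 s.
Cycle = t_tx + RTT = 2.37115e-07 s.
Utilization = t_tx / cycle = 1.51515e-07/2.37115e-07 = 63.9 %.

63.9 %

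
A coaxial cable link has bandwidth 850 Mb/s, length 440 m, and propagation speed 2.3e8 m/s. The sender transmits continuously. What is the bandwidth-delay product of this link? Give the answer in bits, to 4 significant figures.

Propagation delay = 440 / 2.3e+08 = 1.91304e-06 s.
BDP = R × t_prop = 850000000 × 1.91304e-06 = 1626.09 bits.

1626 bits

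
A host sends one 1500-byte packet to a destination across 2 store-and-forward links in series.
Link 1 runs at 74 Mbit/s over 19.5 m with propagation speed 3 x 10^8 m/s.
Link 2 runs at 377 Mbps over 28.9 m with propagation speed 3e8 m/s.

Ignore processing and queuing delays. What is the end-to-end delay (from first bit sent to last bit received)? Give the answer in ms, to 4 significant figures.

L = 1500 × 8 = 12000 bits.
Transmission delays (L/R per hop): 0.162162, 0.0318302 ms; sum = 0.193992 ms.
Propagation delays (d/s per hop): 6.5e-05, 9.63333e-05 ms; sum = 0.000161333 ms.
End-to-end = 0.1942 ms.

0.1942 ms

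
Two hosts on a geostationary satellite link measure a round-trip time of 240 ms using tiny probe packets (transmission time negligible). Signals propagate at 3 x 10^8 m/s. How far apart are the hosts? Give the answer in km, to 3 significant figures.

One-way propagation = RTT/2 = 120 ms.
d = s × t = 300000000 × 0.12 = 36000 km.

36000 km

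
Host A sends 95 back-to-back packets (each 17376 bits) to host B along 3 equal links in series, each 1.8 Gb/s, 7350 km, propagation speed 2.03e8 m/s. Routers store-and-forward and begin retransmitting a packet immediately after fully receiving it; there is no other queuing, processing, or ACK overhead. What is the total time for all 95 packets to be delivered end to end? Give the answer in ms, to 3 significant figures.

110 ms

Per-hop transmission t_tx = L/R = 17376/1800000000 = 0.00965333 ms.
Per-hop propagation t_prop = 7350000/2.03e+08 = 36.2069 ms.
Pipeline fill: first packet needs 3·t_tx to clear all hops; remaining 94 packets each add one t_tx.
Total = (3+95-1)·t_tx + 3·t_prop = 97·0.00965333 + 3·36.2069 = 110 ms.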